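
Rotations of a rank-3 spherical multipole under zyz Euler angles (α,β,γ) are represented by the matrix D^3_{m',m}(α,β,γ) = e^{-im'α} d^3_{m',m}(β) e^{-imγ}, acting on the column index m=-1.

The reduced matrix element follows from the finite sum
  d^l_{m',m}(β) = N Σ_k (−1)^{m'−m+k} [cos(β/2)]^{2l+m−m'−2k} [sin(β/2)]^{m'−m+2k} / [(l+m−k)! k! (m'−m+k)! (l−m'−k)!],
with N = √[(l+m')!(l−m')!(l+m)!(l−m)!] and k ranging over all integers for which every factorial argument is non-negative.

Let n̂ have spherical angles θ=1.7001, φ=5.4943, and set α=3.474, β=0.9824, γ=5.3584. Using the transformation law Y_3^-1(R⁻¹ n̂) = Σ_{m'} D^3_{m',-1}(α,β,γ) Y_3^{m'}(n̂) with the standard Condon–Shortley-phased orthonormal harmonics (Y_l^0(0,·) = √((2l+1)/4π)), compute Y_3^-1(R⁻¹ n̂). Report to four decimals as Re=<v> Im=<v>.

Re=0.0193 Im=0.0106

Need the full column D^3_{m',-1} for m'=−3..3 at α=3.4740, β=0.9824, γ=5.3584.
cos(β/2)=0.881767, sin(β/2)=0.471684
d^3_{-3,-1}: single k=2 term ⇒ +0.520913;  D = -0.519547-0.037700i
d^3_{-2,-1}: k∈[1..2] ⇒ +0.795100 -0.455037 = +0.340063;  D = +0.328636-0.087414i
d^3_{-1,-1}: k∈[0..2] ⇒ +0.470029 -1.075992 +0.230922 = -0.375042;  D = +0.311140-0.209399i
d^3_{0,-1}: k∈[0..2] ⇒ -0.870989 +0.747702 -0.071318 = -0.194605;  D = -0.117153+0.155391i
d^3_{1,-1}: k∈[0..2] ⇒ +0.806994 -0.307896 +0.011013 = +0.510111;  D = -0.157364+0.485232i
d^3_{2,-1}: k∈[0..1] ⇒ -0.455037 +0.065105 = -0.389932;  D = +0.007332+0.389863i
d^3_{3,-1}: single k=0 term ⇒ +0.149059;  D = +0.051282+0.139960i
Y_3^{m'}(θ=1.7001,φ=5.4943) and Σ D·Y over m':
  (-0.5195-0.0377i)·(-0.2907+0.2847i)  (+0.3286-0.0874i)·(+0.0009-0.1296i)  (+0.3111-0.2094i)·(-0.2071-0.2085i)  (-0.1172+0.1554i)·(+0.1404+0.0000i)  (-0.1574+0.4852i)·(+0.2071-0.2085i)  (+0.0073+0.3899i)·(+0.0009+0.1296i)  (+0.0513+0.1400i)·(+0.2907+0.2847i)
Y_3^-1(R⁻¹ n̂) = +0.019343+0.010552i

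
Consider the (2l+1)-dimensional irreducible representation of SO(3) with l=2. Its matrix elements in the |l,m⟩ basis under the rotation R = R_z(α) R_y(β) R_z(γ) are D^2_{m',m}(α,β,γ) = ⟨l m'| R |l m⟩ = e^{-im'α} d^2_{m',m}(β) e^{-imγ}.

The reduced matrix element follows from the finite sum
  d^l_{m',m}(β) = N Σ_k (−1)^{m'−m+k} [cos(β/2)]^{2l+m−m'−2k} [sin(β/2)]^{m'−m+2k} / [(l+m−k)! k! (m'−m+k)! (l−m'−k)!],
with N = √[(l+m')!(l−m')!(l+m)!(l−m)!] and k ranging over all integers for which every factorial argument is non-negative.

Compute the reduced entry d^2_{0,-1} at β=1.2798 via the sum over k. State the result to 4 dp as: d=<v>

d=-0.3366

d^2_{0,-1}(β=1.2798) via the finite sum:
With c≡cos(β/2)=0.802155 and s≡sin(β/2)=0.597115, N=[2·2·1·6]^{1/2}=4.898979
k: max(0,(-1)−(0))=0 … min(2+(-1),2−(0))=1
  k=0: (−1)^1·4.8990/(2)·0.8022^3·0.5971^1 = -0.754935
  k=1: (−1)^2·4.8990/(2)·0.8022^1·0.5971^3 = +0.418320
d^2_{0,-1}(1.2798) = -0.754935 +0.418320 = -0.336615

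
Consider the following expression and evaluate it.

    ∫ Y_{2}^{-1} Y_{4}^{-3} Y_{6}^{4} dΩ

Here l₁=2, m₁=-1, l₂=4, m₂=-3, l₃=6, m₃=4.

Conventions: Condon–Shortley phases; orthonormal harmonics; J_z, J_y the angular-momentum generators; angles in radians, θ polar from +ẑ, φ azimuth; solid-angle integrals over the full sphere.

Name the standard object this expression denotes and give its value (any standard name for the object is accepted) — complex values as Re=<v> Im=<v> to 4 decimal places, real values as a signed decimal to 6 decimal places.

This is a Gaunt coefficient — the integral of a triple product of spherical harmonics over the sphere.
m-sum 0 ✓  L=12 even ✓  2≤6≤6 ✓
Π(2lᵢ+1) = 5×9×13 = 585
triangle coeff Δ(2,4,6) = 1/6435
Σ_t [0,0]: t=0:+1/2304 = 1/2304
(3j)²=5/143 [(2 4 6; 0 0 0)], sign=+1
Σ_t [0,0]: t=0:+1/30240 = 1/30240
(3j)²=16/429 [(2 4 6; -1 -3 4)], sign=+1
⇒ 4πI² = 1200/1573
I = (+1)√(1200/1573/(4π)) = 0.24638901

Gaunt coefficient, +0.246389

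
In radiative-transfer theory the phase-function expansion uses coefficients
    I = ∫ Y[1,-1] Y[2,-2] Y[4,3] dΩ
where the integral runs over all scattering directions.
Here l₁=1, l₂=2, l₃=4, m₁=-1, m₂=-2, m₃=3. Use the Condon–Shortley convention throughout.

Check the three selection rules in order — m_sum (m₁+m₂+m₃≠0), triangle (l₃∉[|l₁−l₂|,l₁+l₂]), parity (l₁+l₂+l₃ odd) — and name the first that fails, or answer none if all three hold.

azimuthal sum: -1 − 2 + 3 = 0  ✓
l₃ must lie in [1,3]; have l₃=4  ✗
L = 1 + 2 + 4 = 7 (odd)

triangle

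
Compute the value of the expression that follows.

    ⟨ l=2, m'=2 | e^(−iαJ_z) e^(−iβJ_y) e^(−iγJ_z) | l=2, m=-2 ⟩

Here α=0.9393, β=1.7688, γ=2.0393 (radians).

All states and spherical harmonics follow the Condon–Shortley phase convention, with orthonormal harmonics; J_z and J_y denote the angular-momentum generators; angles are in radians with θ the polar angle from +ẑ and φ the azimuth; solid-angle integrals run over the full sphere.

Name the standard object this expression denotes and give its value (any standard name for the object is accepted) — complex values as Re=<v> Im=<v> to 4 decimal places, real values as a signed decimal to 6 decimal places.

Wigner D-matrix element, Re=-0.2107 Im=0.2895

This is a Wigner D-matrix element — the rotation-matrix element ⟨l m'| R(α,β,γ) |l m⟩ in the angular-momentum basis.
First d^2_{2,-2}(β=1.7688), then the phase factors e^{-i(2)α} and e^{-i(-2)γ}:
Half-angle: c=0.633754, s=0.773535. N=√(24·1·1·24)=24.000000
k: max(0,(-2)−(2))=0 … min(2+(-2),2−(2))=0
  k=0: (−1)^4·24.0000/(24)·0.6338^0·0.7735^4 = +0.358030
d^2_{2,-2}(1.7688) = +0.358030
D = (-0.302966-0.953001i)·(+0.358030)·(-0.592202-0.805789i) = -0.210701+0.289466i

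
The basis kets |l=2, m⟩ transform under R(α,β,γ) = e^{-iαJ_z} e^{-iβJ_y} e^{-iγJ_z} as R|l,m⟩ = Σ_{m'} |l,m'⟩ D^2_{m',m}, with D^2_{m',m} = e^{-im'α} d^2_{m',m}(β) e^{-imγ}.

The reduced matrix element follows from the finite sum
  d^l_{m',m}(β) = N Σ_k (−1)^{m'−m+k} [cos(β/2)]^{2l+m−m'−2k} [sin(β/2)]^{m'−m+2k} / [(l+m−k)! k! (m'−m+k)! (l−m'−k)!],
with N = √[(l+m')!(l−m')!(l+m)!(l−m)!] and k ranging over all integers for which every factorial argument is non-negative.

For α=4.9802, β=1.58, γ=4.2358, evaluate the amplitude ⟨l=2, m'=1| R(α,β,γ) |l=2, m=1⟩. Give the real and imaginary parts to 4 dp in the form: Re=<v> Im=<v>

Re=0.4936 Im=0.1046

First d^2_{1,1}(β=1.5800), then the phase factors e^{-i(1)α} and e^{-i(1)γ}:
Half-angle: c=0.703845, s=0.710353. N=√(6·1·6·1)=6.000000
k: max(0,(1)−(1))=0 … min(2+(1),2−(1))=1
  k=0: (−1)^0·6.0000/(6)·0.7038^4·0.7104^0 = +0.245419
  k=1: (−1)^1·6.0000/(2)·0.7038^2·0.7104^2 = -0.749936
d^2_{1,1}(1.5800) = +0.245419 -0.749936 = -0.504517
Phases: e^{-i·(1)·4.9802}=+0.264621+0.964352i, e^{-i·(1)·4.2358}=-0.458751+0.888565i ⇒ D=+0.493561+0.104569i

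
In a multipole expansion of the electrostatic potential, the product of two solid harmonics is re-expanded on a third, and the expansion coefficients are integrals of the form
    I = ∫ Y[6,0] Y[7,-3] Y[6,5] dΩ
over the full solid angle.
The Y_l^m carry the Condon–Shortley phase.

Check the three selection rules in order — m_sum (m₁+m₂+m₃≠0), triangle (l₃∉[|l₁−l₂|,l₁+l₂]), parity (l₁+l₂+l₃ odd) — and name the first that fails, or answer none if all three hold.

azimuthal sum: 0 − 3 + 5 = 2  ✗
1 ≤ 6 ≤ 13 (triangle on l)
L = 6 + 7 + 6 = 19 (odd)

m_sum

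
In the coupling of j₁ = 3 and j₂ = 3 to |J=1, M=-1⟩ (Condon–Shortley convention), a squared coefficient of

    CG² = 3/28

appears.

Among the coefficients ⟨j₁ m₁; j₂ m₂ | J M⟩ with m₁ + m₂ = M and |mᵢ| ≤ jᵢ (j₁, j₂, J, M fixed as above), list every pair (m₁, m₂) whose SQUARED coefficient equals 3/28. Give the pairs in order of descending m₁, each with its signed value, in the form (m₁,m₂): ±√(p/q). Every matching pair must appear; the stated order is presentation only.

(2,-3): +√(3/28); (-3,2): −√(3/28)

Admissible pairs with m₁+m₂ = M = -1: (-3,2), (-2,1), (-1,0), (0,-1), (1,-2), (2,-3)
  (m₁,m₂)=(2,-3): CG² = 3/28, CG = +√(3/28)   ← matches the target
  (m₁,m₂)=(1,-2): CG² = 5/28, CG = −√(5/28)
  (m₁,m₂)=(0,-1): CG² = 3/14, CG = +√(3/14)
  (m₁,m₂)=(-1,0): CG² = 3/14, CG = −√(3/14)
  (m₁,m₂)=(-2,1): CG² = 5/28, CG = +√(5/28)
  (m₁,m₂)=(-3,2): CG² = 3/28, CG = −√(3/28)   ← matches the target
Pairs with CG² = 3/28: (2,-3): +√(3/28); (-3,2): −√(3/28)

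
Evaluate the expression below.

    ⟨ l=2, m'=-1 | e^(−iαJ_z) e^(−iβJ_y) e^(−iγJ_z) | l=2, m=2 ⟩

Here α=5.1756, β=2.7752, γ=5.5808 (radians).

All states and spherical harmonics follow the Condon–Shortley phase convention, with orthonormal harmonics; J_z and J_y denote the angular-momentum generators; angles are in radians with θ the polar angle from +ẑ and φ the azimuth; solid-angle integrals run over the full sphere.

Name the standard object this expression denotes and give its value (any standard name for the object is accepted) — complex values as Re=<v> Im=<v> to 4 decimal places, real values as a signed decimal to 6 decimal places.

Wigner D-matrix element, Re=0.3312 Im=0.1014

This is a Wigner D-matrix element — the rotation-matrix element ⟨l m'| R(α,β,γ) |l m⟩ in the angular-momentum basis.
D^2_{-1,2}(5.1756,2.7752,5.5808) = e^{-i·-1·5.1756}·d^2_{-1,2}(2.7752)·e^{-i·2·5.5808}. Compute d first:
Half-angle: c=0.182173, s=0.983266. N=√(1·6·24·1)=12.000000
Admissible k: 3..3 (factorial args all ≥0)
  k=3: (−1)^0·12.0000/(6)·0.1822^1·0.9833^3 = +0.346361
d^2_{-1,2}(2.7752) = +0.346361
Attach z-rotation phases: D = e^{-i(-1)(5.1756)}·(+0.346361)·e^{-i(2)(5.5808)} = +0.331178+0.101425i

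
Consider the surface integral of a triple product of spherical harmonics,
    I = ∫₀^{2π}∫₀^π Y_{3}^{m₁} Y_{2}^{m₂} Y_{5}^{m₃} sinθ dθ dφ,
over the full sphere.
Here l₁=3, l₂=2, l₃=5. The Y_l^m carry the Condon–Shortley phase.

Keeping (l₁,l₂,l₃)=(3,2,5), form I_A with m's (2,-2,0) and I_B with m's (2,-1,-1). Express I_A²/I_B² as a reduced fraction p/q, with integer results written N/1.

l's match ⇒ only the (l;m) 3-j factors differ between A and B.
A: triangle coeff Δ(3,2,5) = 1/2310; Σ_t [0,0]: t=0:+1/2880 = 1/2880; (3j)²=1/462 [(3 2 5; 2 -2 0)], sign=-1
B: triangle coeff Δ(3,2,5) = 1/2310; Σ_t [0,0]: t=0:+1/720 = 1/720; (3j)²=4/385 [(3 2 5; 2 -1 -1)], sign=+1
I_A²/I_B² = (1/462)/(4/385) = 5/24

5/24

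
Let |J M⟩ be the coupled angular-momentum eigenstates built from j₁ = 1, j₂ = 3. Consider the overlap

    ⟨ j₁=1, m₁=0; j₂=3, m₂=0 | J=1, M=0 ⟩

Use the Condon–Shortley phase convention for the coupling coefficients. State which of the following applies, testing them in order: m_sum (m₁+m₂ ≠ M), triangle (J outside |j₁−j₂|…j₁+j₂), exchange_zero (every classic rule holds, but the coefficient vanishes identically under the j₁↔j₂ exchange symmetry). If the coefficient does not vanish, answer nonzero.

triangle

m-sum: m₁+m₂ = 0+0 = 0, M = 0  ✓
triangle: need |j₁−j₂| ≤ J ≤ j₁+j₂, i.e. J ∈ [2, 4]; J = 1 is outside ✗ ⇒ coefficient is 0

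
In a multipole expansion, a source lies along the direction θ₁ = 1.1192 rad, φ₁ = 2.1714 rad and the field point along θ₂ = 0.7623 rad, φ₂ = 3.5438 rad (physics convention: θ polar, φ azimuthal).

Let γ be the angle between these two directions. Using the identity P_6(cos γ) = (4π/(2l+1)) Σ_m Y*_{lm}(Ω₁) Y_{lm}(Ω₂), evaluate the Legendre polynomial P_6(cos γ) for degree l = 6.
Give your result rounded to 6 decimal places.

0.323884

Summing Y*_{l m}(θ₁,φ₁)·Y_{l m}(θ₂,φ₂) over m ∈ [−6, 6]; prefactor 4π/(2·6+1) = 0.966644:
  m=-6: Y*=+0.229432+0.114252i  Y=-0.039105-0.034880i  product -0.004987-0.012470i
  m=-5: Y*=-0.059485-0.426511i  Y=+0.081014+0.171978i  product +0.068531-0.044784i
  m=-4: Y*=-0.189205+0.172476i  Y=-0.014669-0.385495i  product +0.069264+0.070407i
  m=-3: Y*=-0.182428-0.042910i  Y=-0.152200+0.399289i  product +0.044899-0.066311i
  m=-2: Y*=+0.117260+0.302691i  Y=+0.066137-0.068701i  product +0.028550+0.011963i
  m=-1: Y*=-0.044201+0.064525i  Y=+0.314911-0.133962i  product -0.005276+0.026241i
  m=+0: Y*=+0.328494-0.000000i  Y=-0.203671+0.000000i  product -0.066905+0.000000i
  m=+1: Y*=+0.044201+0.064525i  Y=-0.314911-0.133962i  product -0.005276-0.026241i
  m=+2: Y*=+0.117260-0.302691i  Y=+0.066137+0.068701i  product +0.028550-0.011963i
  m=+3: Y*=+0.182428-0.042910i  Y=+0.152200+0.399289i  product +0.044899+0.066311i
  m=+4: Y*=-0.189205-0.172476i  Y=-0.014669+0.385495i  product +0.069264-0.070407i
  m=+5: Y*=+0.059485-0.426511i  Y=-0.081014+0.171978i  product +0.068531+0.044784i
  m=+6: Y*=+0.229432-0.114252i  Y=-0.039105+0.034880i  product -0.004987+0.012470i
Accumulated sum +0.335060-0.000000i; after 4π/(2l+1) scaling, +0.323884-0.000000i ⇒ P_6 = 0.323884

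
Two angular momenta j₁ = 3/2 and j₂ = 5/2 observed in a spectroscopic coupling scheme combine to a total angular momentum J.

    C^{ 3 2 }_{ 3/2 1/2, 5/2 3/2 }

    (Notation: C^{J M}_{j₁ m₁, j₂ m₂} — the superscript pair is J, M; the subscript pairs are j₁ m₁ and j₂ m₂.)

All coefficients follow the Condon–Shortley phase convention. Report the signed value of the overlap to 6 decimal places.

√[7·1!2!4!/8! · 2!1!4!1!5!1!] = √(48)
  +(−1)^0/∏(0,1,1,4,1,0)! = 1/24  (running 1/24)
  +(−1)^1/∏(1,0,0,3,2,1)! = -1/12  (running -1/24)
⟨..|..⟩ = √(48)·(-1/24) = -0.288675

−√(1/12) = -0.288675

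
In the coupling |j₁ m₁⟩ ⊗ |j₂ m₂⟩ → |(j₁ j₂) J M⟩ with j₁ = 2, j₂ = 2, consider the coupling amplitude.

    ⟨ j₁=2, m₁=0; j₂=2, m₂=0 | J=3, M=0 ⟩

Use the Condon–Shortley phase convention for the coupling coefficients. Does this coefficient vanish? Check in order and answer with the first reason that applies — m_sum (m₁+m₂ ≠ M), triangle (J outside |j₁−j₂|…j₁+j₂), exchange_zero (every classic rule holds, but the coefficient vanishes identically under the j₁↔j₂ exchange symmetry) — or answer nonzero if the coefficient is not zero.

m-sum: m₁+m₂ = 0+0 = 0, M = 0  ✓
triangle: |j₁−j₂| = 0 ≤ J = 3 ≤ j₁+j₂ = 4  ✓
exchange: j₁=j₂ and m₁=m₂, and (−1)^(j₁+j₂−J) = (−1)^1 = −1 forces ⟨j₁m₁;j₂m₂|JM⟩ = −⟨j₂m₂;j₁m₁|JM⟩ = −⟨j₁m₁;j₂m₂|JM⟩ ⇒ the coefficient vanishes identically
Racah sum check: Σ_k collapses to 0 ⇒ CG = 0

exchange_zero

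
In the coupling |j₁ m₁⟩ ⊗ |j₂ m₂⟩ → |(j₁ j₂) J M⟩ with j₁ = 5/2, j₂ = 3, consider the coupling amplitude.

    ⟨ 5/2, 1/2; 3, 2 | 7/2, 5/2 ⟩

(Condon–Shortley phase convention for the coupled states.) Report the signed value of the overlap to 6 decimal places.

-0.178174

j₁+j₂−J=2  J+j₁−j₂=3  J−j₁+j₂=4  j₁+j₂+J+1=10
(j₁±m₁, j₂±m₂, J±M) = (3,2,5,1,6,1)
P² = 4608/7
sum k=1..2:
  [1] −1/48 = -1/48
  [2] +1/72 = 1/72
S = -1/144
C² = P²·S² = 2/63 ; C = -0.178174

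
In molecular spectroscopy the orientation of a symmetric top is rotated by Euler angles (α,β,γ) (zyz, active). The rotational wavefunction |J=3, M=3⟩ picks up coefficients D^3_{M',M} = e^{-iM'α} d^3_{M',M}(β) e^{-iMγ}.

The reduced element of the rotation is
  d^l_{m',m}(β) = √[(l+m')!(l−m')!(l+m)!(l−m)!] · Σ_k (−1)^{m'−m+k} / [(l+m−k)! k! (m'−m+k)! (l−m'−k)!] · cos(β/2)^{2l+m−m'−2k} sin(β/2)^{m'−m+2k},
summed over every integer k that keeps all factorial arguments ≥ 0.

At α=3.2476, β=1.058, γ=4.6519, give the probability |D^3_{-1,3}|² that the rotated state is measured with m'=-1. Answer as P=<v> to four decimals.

P=0.0351

First d^3_{-1,3}(β=1.0580), then the phase factors e^{-i(-1)α} and e^{-i(3)γ}:
With c≡cos(β/2)=0.863312 and s≡sin(β/2)=0.504670, N=[2·24·720·1]^{1/2}=185.903201
The bounds max(0,m−m')=4 and min(l+m,l−m')=4 give 1 term
  k=4: (−1)^0·185.9032/(48)·0.8633^2·0.5047^4 = +0.187246
d^3_{-1,3}(1.0580) = +0.187246
|D^3_{-1,3}|² = |d^3_{-1,3}(β)|² = (+0.187246)² = 0.035061 (the z-rotation phases have unit modulus)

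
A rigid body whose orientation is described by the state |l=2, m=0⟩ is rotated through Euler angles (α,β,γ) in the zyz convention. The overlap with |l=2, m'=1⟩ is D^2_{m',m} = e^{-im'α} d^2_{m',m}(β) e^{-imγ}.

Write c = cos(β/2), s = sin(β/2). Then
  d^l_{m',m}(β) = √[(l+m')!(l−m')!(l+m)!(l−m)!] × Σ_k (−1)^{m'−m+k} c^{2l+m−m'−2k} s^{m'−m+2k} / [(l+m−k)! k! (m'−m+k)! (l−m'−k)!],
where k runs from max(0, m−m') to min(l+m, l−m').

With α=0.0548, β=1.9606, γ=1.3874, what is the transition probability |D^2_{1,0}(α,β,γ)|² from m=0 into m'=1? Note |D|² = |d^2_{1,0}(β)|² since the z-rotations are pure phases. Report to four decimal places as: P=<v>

First d^2_{1,0}(β=1.9606), then the phase factors e^{-i(1)α} and e^{-i(0)γ}:
Half-angle: c=0.556773, s=0.830664. N=√(6·1·2·2)=4.898979
The bounds max(0,m−m')=0 and min(l+m,l−m')=1 give 2 terms
  k=0: (−1)^1·4.8990/(2)·0.5568^3·0.8307^1 = -0.351186
  k=1: (−1)^2·4.8990/(2)·0.5568^1·0.8307^3 = +0.781683
d^2_{1,0}(1.9606) = -0.351186 +0.781683 = +0.430498
|D^2_{1,0}|² = |d^2_{1,0}(β)|² = (+0.430498)² = 0.185328 (the z-rotation phases have unit modulus)

P=0.1853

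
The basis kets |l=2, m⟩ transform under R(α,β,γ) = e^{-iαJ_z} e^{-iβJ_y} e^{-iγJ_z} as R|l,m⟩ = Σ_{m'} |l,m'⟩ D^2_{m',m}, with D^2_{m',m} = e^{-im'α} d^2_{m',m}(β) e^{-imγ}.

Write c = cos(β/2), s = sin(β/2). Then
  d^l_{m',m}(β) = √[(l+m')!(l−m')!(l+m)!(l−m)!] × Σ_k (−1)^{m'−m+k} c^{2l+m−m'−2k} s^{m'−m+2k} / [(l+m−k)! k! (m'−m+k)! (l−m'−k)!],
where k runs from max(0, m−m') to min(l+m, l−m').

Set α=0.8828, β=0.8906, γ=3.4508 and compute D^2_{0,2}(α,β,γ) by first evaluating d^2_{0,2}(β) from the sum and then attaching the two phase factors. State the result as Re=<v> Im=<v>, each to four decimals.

First d^2_{0,2}(β=0.8906), then the phase factors e^{-i(0)α} and e^{-i(2)γ}:
c=cos(0.890600/2)=0.902481, s=sin(0.890600/2)=0.430729; N=√[2·2·24·1]=9.797959
k: max(0,(2)−(0))=2 … min(2+(2),2−(0))=2
  k=2: (−1)^0·9.7980/(4)·0.9025^2·0.4307^2 = +0.370135
d^2_{0,2}(0.8906) = +0.370135
Attach z-rotation phases: D = e^{-i(0)(0.8828)}·(+0.370135)·e^{-i(2)(3.4508)} = +0.301585-0.214583i

Re=0.3016 Im=-0.2146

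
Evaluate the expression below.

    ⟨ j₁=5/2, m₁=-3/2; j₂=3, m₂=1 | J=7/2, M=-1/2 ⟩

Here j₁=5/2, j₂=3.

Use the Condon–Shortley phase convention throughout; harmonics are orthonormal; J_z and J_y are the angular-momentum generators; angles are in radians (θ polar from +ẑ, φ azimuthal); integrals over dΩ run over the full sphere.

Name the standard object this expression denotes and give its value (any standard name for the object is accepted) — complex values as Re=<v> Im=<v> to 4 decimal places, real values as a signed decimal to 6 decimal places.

Clebsch–Gordan coefficient, +√(8/63) ≈ +0.356348

This is a Clebsch–Gordan (vector-coupling) coefficient.
j₁+j₂−J=2  J+j₁−j₂=3  J−j₁+j₂=4  j₁+j₂+J+1=10
(j₁±m₁, j₂±m₂, J±M) = (1,4,4,2,3,4)
P² = 18432/175
sum k=1..2:
  [1] −1/36 = -1/36
  [2] +1/16 = 1/16
S = 5/144
C² = P²·S² = 8/63 ; C = +0.356348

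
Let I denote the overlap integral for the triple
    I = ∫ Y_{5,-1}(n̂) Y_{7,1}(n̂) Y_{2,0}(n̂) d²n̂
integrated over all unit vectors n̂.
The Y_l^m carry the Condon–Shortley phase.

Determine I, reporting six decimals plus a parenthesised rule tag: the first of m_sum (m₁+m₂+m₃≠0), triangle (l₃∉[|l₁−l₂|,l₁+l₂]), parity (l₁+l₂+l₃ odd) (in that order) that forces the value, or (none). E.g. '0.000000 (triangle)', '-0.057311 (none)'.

-0.232242 (none)

Checks pass: Σm=0; 14 even; l₃=2∈[2,12].
(2·5+1)(2·7+1)(2·2+1) = 825
Δ: 10! 0! 4! / 15! → 1/15015
sum: t=5:−1/57600 = -1/57600
3j²(5 7 2; 0 0 0) = Δ·Π!·Σ² = 21/715  (sign -1)
sum: t=6:+1/69120 = 1/69120
3j²(5 7 2; -1 1 0) = Δ·Π!·Σ² = 4/143  (sign +1)
combine: 4πI² = 825·21/715·4/143 = 1260/1859
take √, sign -1: I = -0.23224194
No selection rule forces the value: the integral is nonzero (none).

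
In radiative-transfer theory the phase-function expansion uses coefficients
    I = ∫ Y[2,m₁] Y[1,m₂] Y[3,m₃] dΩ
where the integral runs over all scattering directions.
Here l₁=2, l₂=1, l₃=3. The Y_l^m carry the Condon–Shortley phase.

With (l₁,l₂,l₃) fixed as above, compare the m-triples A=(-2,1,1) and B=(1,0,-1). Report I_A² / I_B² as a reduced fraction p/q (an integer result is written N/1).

l's match ⇒ only the (l;m) 3-j factors differ between A and B.
A: triangle coeff Δ(2,1,3) = 1/105; Σ_t [0,0]: t=0:+1/48 = 1/48; (3j)²=1/105 [(2 1 3; -2 1 1)], sign=+1
B: triangle coeff Δ(2,1,3) = 1/105; Σ_t [0,0]: t=0:+1/6 = 1/6; (3j)²=8/105 [(2 1 3; 1 0 -1)], sign=+1
I_A²/I_B² = (1/105)/(8/105) = 1/8

1/8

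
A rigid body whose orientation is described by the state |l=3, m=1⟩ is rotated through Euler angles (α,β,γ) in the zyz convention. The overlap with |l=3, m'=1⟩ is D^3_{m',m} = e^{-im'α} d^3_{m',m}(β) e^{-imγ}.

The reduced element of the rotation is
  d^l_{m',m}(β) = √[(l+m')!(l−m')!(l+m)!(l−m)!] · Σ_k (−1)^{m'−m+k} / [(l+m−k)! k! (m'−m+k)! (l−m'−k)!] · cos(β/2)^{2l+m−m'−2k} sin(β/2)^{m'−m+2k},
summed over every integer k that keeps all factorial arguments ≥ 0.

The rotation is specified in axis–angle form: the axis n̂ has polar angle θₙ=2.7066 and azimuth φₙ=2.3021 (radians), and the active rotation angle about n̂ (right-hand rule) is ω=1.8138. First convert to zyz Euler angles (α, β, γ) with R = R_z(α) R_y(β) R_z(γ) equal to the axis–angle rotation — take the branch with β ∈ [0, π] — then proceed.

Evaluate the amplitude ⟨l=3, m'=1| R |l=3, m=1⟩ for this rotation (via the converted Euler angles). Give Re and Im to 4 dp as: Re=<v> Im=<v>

Re=-0.0105 Im=0.0708

Axis–angle → zyz. n̂ = (sinθₙcosφₙ, sinθₙsinφₙ, cosθₙ) = (-0.281430, +0.313653, -0.906873), ω = 1.8138.
R = I cosω + sinω [n̂]ₓ + (1−cosω) n̂n̂ᵀ gives
  R = [-0.142358, +0.770718, +0.621070; -0.989740, -0.118570, -0.079724; +0.012196, -0.626048, +0.779689]
β = atan2(√(R₁₃²+R₂₃²), R₃₃) = 0.676627; α = atan2(R₂₃, R₁₃) mod 2π = 6.155519; γ = atan2(R₃₂, −R₃₁) mod 2π = 4.692911
Split into d^3_{1,1}(β=0.6766) × two z-phases.
With c≡cos(β/2)=0.943316 and s≡sin(β/2)=0.331896, N=[24·2·24·2]^{1/2}=48.000000
k: max(0,(1)−(1))=0 … min(3+(1),3−(1))=2
  k=0: (−1)^0·48.0000/(48)·0.9433^6·0.3319^0 = +0.704600
  k=1: (−1)^1·48.0000/(6)·0.9433^4·0.3319^2 = -0.697788
  k=2: (−1)^2·48.0000/(8)·0.9433^2·0.3319^4 = +0.064785
d^3_{1,1}(0.6766) = +0.704600 -0.697788 +0.064785 = +0.071597
Phases: e^{-i·(1)·6.1555}=+0.991862+0.127320i, e^{-i·(1)·4.6929}=-0.019477+0.999810i ⇒ D=-0.010497+0.070823i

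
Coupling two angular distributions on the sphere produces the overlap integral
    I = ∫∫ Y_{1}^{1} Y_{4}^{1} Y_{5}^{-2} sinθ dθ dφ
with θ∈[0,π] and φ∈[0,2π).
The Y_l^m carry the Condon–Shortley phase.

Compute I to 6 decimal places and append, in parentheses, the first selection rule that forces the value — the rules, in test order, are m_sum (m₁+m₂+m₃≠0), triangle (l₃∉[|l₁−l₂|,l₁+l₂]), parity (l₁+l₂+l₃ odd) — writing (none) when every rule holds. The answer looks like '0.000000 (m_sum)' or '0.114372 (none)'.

m-sum 0 ✓  L=10 even ✓  3≤5≤5 ✓
Π(2lᵢ+1) = 3×9×11 = 297
triangle coeff Δ(1,4,5) = 1/495
Σ_t [0,0]: t=0:+1/576 = 1/576
(3j)²=5/99 [(1 4 5; 0 0 0)], sign=-1
Σ_t [0,0]: t=0:+1/1440 = 1/1440
(3j)²=7/165 [(1 4 5; 1 1 -2)], sign=-1
⇒ 4πI² = 7/11
I = (+1)√(7/11/(4π)) = 0.22503380
No selection rule forces the value: the integral is nonzero (none).

0.225034 (none)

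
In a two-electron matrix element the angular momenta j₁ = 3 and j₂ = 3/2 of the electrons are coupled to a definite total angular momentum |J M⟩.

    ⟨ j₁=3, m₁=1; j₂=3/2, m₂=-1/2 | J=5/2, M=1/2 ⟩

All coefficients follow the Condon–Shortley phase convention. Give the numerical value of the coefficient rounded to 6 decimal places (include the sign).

triangle: 2!*4!*1!/8! = 48/40320
(j±m)!: 4!*2!*1!*2!*3!*2! = 1152
prefactor² = (2J+1)*Δ*N² = 288/35
  k=0: +1/(0!*2!*2!*1!*2!*0!) = 1/8
  k=1: −1/(1!*1!*1!*0!*3!*1!) = -1/6
Σ = -1/24  ⇒  CG² = 288/35*(-1/24)² = 1/70
CG = −√(1/70) = -0.119523

-0.119523  (= −√(1/70))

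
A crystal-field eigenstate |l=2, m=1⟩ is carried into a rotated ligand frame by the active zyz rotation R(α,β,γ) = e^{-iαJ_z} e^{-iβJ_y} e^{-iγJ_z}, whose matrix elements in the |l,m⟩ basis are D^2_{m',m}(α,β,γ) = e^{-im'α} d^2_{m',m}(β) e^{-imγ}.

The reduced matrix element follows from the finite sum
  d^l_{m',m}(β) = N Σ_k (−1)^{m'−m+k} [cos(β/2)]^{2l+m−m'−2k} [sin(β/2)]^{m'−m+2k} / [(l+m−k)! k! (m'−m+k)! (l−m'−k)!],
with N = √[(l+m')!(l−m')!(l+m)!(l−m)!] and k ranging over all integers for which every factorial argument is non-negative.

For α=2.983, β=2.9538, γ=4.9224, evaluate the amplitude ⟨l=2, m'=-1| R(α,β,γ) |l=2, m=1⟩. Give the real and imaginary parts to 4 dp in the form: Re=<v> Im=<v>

Re=0.3446 Im=0.8921

D^2_{-1,1}(2.9830,2.9538,4.9224) = e^{-i·-1·2.9830}·d^2_{-1,1}(2.9538)·e^{-i·1·4.9224}. Compute d first:
With c≡cos(β/2)=0.093758 and s≡sin(β/2)=0.995595, N=[1·6·6·1]^{1/2}=6.000000
Admissible k: 2..3 (factorial args all ≥0)
  k=2: (−1)^0·6.0000/(2)·0.0938^2·0.9956^2 = +0.026140
  k=3: (−1)^1·6.0000/(6)·0.0938^0·0.9956^4 = -0.982496
d^2_{-1,1}(2.9538) = +0.026140 -0.982496 = -0.956356
Phases: e^{-i·(-1)·2.9830}=-0.987451+0.157929i, e^{-i·(1)·4.9224}=+0.208471+0.978029i ⇒ D=+0.344588+0.892119i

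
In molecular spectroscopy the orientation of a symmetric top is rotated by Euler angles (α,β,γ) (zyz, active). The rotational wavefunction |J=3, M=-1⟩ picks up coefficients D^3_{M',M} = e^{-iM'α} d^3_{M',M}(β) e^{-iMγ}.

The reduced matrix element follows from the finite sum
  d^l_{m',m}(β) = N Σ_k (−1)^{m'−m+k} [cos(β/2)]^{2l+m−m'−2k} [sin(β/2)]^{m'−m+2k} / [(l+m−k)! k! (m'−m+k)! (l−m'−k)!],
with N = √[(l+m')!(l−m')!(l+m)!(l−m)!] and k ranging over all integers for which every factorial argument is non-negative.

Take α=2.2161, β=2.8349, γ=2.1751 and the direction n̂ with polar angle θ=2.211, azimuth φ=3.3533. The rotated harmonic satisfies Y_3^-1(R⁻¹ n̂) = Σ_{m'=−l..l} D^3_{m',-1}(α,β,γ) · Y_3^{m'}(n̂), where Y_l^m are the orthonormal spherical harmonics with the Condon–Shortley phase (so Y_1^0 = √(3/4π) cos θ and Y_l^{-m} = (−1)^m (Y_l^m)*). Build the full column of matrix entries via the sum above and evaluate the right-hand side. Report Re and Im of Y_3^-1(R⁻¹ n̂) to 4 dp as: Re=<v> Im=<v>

Need the full column D^3_{m',-1} for m'=−3..3 at α=2.2161, β=2.8349, γ=2.1751.
cos(β/2)=0.152746, sin(β/2)=0.988265
d^3_{-3,-1}: single k=2 term ⇒ +0.002059;  D = -0.001698+0.001165i
d^3_{-2,-1}: k∈[1..2] ⇒ +0.000260 -0.021755 = -0.021495;  D = -0.020376-0.006846i
d^3_{-1,-1}: k∈[0..2] ⇒ +0.000013 -0.004253 +0.133532 = +0.129292;  D = -0.040817-0.122680i
d^3_{0,-1}: k∈[0..2] ⇒ -0.000285 +0.035747 -0.498803 = -0.463340;  D = +0.263265-0.381282i
d^3_{1,-1}: k∈[0..2] ⇒ +0.003190 -0.178043 +0.931626 = +0.756773;  D = +0.756137-0.031019i
d^3_{2,-1}: k∈[0..1] ⇒ -0.021755 +0.455342 = +0.433587;  D = -0.274756-0.335420i
d^3_{3,-1}: single k=0 term ⇒ +0.086195;  D = -0.020421+0.083741i
Y_3^{m'}(θ=2.211,φ=3.3533) and Σ D·Y over m':
  (-0.0017+0.0012i)·(-0.1732+0.1277i)  (-0.0204-0.0068i)·(-0.3580+0.1613i)  (-0.0408-0.1227i)·(-0.1987+0.0427i)  (+0.2633-0.3813i)·(+0.2710+0.0000i)  (+0.7561-0.0310i)·(+0.1987+0.0427i)  (-0.2748-0.3354i)·(-0.3580-0.1613i)  (-0.0204+0.0837i)·(+0.1732+0.1277i)
Y_3^-1(R⁻¹ n̂) = +0.274836+0.120467i

Re=0.2748 Im=0.1205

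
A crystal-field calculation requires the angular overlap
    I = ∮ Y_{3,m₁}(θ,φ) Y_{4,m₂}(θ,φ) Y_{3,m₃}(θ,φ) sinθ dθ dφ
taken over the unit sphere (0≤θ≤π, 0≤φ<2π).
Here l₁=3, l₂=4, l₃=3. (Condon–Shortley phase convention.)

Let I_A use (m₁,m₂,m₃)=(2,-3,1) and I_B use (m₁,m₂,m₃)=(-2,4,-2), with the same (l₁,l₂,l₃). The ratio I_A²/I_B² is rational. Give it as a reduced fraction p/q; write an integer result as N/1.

Same 3,4,3: normalisation and zero-m 3j drop out of the ratio.
A: Δ: 4! 2! 4! / 11! → 1/34650; sum: t=0:+1/144 t=1:−1/288 = 1/288; 3j²(3 4 3; 2 -3 1) = Δ·Π!·Σ² = 1/99  (sign +1)
B: Δ: 4! 2! 4! / 11! → 1/34650; sum: t=4:+1/576 = 1/576; 3j²(3 4 3; -2 4 -2) = Δ·Π!·Σ² = 5/99  (sign -1)
I_A²/I_B² = (1/99)/(5/99) = 1/5

1/5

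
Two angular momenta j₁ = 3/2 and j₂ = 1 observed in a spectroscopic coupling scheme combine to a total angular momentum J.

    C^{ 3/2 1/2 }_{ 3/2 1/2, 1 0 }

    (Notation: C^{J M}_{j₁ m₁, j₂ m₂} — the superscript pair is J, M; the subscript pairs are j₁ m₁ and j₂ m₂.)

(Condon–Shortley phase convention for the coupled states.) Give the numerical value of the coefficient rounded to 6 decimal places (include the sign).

+√(1/15) ≈ +0.258199

√[4·1!2!1!/5! · 2!1!1!1!2!1!] = √(4/15)
  +(−1)^0/∏(0,1,1,1,1,0)! = 1  (running 1)
  +(−1)^1/∏(1,0,0,0,2,1)! = -1/2  (running 1/2)
⟨..|..⟩ = √(4/15)·(1/2) = +0.258199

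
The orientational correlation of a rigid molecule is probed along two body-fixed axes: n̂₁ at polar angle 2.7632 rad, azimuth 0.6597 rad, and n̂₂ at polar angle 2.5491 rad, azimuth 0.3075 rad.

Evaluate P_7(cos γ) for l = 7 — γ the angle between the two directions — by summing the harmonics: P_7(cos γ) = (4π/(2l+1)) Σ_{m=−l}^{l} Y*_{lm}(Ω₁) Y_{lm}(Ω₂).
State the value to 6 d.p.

0.221892

Addition theorem: P_7(cos γ) = (4π/15) Σ_m Y*_{lm}(Ω₁) Y_{lm}(Ω₂), m = −7…7:
  m=-7: (-0.00004 - 0.00047j) × (-0.00465 - 0.00708j) = -0.00000 + 0.00000j  (running Σ = -0.00000 + 0.00000j)
  m=-6: (0.00303 + 0.00322j) × (0.01275 + 0.04531j) = -0.00011 + 0.00018j  (running Σ = -0.00011 + 0.00018j)
  m=-5: (-0.02550 - 0.00403j) × (0.00527 - 0.15825j) = -0.00077 + 0.00401j  (running Σ = -0.00088 + 0.00419j)
  m=-4: (0.09155 - 0.05035j) × (-0.11766 + 0.33177j) = 0.00593 + 0.03630j  (running Σ = 0.00505 + 0.04049j)
  m=-3: (-0.11658 + 0.26948j) × (0.29433 - 0.38855j) = 0.07039 + 0.12461j  (running Σ = 0.07544 + 0.16510j)
  m=-2: (-0.13151 - 0.51206j) × (-0.23213 + 0.16397j) = 0.11449 + 0.09730j  (running Σ = 0.18993 + 0.26240j)
  m=-1: (0.34874 + 0.27049j) × (-0.22801 + 0.07241j) = -0.09910 - 0.03642j  (running Σ = 0.09083 + 0.22598j)
  m=0: (0.22245 + 0.00000j) × (0.37406 + 0.00000j) = 0.08321 + 0.00000j  (running Σ = 0.17404 + 0.22598j)
  m=1: (-0.34874 + 0.27049j) × (0.22801 + 0.07241j) = -0.09910 + 0.03642j  (running Σ = 0.07493 + 0.26240j)
  m=2: (-0.13151 + 0.51206j) × (-0.23213 - 0.16397j) = 0.11449 - 0.09730j  (running Σ = 0.18942 + 0.16510j)
  m=3: (0.11658 + 0.26948j) × (-0.29433 - 0.38855j) = 0.07039 - 0.12461j  (running Σ = 0.25981 + 0.04049j)
  m=4: (0.09155 + 0.05035j) × (-0.11766 - 0.33177j) = 0.00593 - 0.03630j  (running Σ = 0.26575 + 0.00419j)
  m=5: (0.02550 - 0.00403j) × (-0.00527 - 0.15825j) = -0.00077 - 0.00401j  (running Σ = 0.26497 + 0.00018j)
  m=6: (0.00303 - 0.00322j) × (0.01275 - 0.04531j) = -0.00011 - 0.00018j  (running Σ = 0.26487 + 0.00000j)
  m=7: (0.00004 - 0.00047j) × (0.00465 - 0.00708j) = -0.00000 - 0.00000j  (running Σ = 0.26486 - 0.00000j)
Σ over m = 0.26486 - 0.00000j; ×(4π/15) → 0.22189 - 0.00000j. Real part: 0.221892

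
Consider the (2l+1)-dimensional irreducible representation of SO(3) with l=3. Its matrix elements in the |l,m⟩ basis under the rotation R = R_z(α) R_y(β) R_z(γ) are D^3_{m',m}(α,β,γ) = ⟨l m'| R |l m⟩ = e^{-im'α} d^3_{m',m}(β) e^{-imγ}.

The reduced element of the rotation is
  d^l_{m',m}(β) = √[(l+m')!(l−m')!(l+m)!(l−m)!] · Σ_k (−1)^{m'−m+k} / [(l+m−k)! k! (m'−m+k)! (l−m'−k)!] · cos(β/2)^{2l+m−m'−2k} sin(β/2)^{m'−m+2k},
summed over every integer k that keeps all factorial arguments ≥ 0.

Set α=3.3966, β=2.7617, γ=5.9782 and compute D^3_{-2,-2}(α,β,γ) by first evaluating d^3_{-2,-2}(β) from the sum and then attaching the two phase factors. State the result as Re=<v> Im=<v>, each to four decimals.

Re=-0.0061 Im=0.0006

D^3_{-2,-2}(3.3966,2.7617,5.9782) = e^{-i·-2·3.3966}·d^3_{-2,-2}(2.7617)·e^{-i·-2·5.9782}. Compute d first:
Half-angle: c=0.188806, s=0.982014. N=√(1·120·1·120)=120.000000
k∈{0,1} keeps every argument non-negative
  k=0: (−1)^0·120.0000/(120)·0.1888^6·0.9820^0 = +0.000045
  k=1: (−1)^1·120.0000/(24)·0.1888^4·0.9820^2 = -0.006127
d^3_{-2,-2}(2.7617) = +0.000045 -0.006127 = -0.006082
D = (+0.872737+0.488190i)·(-0.006082)·(+0.819665-0.572843i) = -0.006052+0.000607i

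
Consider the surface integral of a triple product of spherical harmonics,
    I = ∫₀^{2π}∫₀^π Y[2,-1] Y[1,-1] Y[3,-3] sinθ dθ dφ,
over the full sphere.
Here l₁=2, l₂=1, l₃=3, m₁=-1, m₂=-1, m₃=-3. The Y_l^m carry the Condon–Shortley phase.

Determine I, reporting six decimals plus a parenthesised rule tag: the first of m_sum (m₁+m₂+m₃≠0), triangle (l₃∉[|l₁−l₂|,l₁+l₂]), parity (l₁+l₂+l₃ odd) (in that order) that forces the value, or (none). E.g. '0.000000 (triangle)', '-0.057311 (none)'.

Σmᵢ = -5 ≠ 0, so the φ-integral vanishes; I = 0

0.000000 (m_sum)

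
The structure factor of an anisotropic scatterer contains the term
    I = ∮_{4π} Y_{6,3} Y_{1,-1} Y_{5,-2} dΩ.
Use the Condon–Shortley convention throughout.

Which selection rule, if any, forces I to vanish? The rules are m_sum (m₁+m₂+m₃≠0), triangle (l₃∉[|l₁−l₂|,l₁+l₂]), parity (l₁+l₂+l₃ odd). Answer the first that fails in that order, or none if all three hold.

none

azimuthal sum: 3 − 1 − 2 = 0  ✓
5 ≤ 5 ≤ 7 (triangle on l)  ✓
L = 6 + 1 + 5 = 12 (even)  ✓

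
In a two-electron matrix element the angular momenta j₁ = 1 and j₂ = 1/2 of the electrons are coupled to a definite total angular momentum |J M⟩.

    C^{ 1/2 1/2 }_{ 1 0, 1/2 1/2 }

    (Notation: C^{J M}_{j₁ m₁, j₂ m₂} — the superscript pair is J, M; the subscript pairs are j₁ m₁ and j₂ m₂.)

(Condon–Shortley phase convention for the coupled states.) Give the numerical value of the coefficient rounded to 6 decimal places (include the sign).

triangle: 1!×1!×0!/3! = 1/6
(j±m)!: 1!×1!×1!×0!×1!×0! = 1
prefactor² = (2J+1)×Δ×N² = 1/3
  k=1: −1/(1!×0!×0!×0!×1!×0!) = -1
Σ = -1  ⇒  CG² = 1/3×(-1)² = 1/3
CG = −√(1/3) = -0.577350

-0.577350  (= −√(1/3))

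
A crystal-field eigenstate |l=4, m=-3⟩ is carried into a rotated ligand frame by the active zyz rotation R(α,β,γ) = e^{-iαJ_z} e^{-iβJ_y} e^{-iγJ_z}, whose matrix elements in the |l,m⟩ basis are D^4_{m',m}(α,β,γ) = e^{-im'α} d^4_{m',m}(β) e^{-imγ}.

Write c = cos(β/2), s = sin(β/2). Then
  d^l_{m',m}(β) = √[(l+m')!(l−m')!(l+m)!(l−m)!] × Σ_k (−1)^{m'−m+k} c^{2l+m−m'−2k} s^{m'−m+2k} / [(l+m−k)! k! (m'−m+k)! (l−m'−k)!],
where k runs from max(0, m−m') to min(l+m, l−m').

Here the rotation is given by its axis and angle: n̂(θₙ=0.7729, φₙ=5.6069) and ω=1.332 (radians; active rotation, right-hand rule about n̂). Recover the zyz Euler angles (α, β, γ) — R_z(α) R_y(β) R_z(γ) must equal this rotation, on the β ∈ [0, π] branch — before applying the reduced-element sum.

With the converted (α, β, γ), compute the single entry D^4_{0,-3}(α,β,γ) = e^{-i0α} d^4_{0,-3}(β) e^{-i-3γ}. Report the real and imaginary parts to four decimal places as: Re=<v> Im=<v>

Re=0.1803 Im=-0.3990

Axis–angle → zyz. n̂ = (sinθₙcosφₙ, sinθₙsinφₙ, cosθₙ) = (+0.544539, -0.437012, +0.715889), ω = 1.3320.
R = I cosω + sinω [n̂]ₓ + (1−cosω) n̂n̂ᵀ gives
  R = [+0.462919, -0.877257, -0.126990; +0.513892, +0.382340, -0.767940; +0.722234, +0.290235, +0.627808]
β = atan2(√(R₁₃²+R₂₃²), R₃₃) = 0.892063; α = atan2(R₂₃, R₁₃) mod 2π = 4.548508; γ = atan2(R₃₂, −R₃₁) mod 2π = 2.759486
Split into d^4_{0,-3}(β=0.8921) × two z-phases.
With c≡cos(β/2)=0.902166 and s≡sin(β/2)=0.431389, N=[24·24·1·5040]^{1/2}=1703.830978
k∈{0,1} keeps every argument non-negative
  k=0: (−1)^3·1703.8310/(144)·0.9022^5·0.4314^3 = -0.567679
  k=1: (−1)^4·1703.8310/(144)·0.9022^3·0.4314^5 = +0.129798
d^4_{0,-3}(0.8921) = -0.567679 +0.129798 = -0.437881
Attach z-rotation phases: D = e^{-i(0)(4.5485)}·(-0.437881)·e^{-i(-3)(2.7595)} = +0.180339-0.399021i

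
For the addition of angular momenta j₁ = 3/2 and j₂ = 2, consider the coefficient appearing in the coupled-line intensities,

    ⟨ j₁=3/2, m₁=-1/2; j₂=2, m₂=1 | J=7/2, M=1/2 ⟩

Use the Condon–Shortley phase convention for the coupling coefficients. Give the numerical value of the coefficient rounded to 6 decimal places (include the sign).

+√(12/35) = +0.585540

√[8·0!3!4!/8! · 1!2!3!1!4!3!] = √(1728/35)
  +(−1)^0/∏(0,0,2,3,1,1)! = 1/12  (running 1/12)
⟨..|..⟩ = √(1728/35)·(1/12) = +0.585540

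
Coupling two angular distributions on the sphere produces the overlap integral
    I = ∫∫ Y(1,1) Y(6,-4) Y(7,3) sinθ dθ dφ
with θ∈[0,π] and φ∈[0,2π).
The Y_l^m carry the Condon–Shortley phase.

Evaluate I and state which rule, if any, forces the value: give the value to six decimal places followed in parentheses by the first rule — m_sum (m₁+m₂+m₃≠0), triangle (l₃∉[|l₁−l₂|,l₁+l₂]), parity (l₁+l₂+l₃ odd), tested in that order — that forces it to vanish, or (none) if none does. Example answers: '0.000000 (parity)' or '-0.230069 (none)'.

-0.085707 (none)

m-sum 0 ✓  L=14 even ✓  5≤7≤7 ✓
Π(2lᵢ+1) = 3×13×15 = 585
triangle coeff Δ(1,6,7) = 1/1365
Σ_t [0,0]: t=0:+1/518400 = 1/518400
(3j)²=7/195 [(1 6 7; 0 0 0)], sign=-1
Σ_t [0,0]: t=0:+1/14515200 = 1/14515200
(3j)²=2/455 [(1 6 7; 1 -4 3)], sign=+1
⇒ 4πI² = 6/65
I = (-1)√(6/65/(4π)) = -0.08570655
No selection rule forces the value: the integral is nonzero (none).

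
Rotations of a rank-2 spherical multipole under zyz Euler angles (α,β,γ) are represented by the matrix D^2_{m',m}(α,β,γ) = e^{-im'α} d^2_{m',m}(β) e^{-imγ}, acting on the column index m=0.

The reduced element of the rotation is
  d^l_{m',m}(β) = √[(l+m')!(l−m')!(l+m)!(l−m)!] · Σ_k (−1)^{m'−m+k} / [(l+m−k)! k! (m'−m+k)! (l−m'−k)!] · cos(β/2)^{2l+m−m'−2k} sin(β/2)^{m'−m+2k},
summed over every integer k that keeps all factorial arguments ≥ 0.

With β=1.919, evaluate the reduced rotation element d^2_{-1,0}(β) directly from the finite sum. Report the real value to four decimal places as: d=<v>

d^2_{-1,0}(β=1.9190) via the finite sum:
c=cos(1.919000/2)=0.573930, s=sin(1.919000/2)=0.818905; N=√[1·6·2·2]=4.898979
k: max(0,(0)−(-1))=1 … min(2+(0),2−(-1))=2
  k=1: (−1)^0·4.8990/(2)·0.5739^3·0.8189^1 = +0.379214
  k=2: (−1)^1·4.8990/(2)·0.5739^1·0.8189^3 = -0.772030
d^2_{-1,0}(1.9190) = +0.379214 -0.772030 = -0.392816

d=-0.3928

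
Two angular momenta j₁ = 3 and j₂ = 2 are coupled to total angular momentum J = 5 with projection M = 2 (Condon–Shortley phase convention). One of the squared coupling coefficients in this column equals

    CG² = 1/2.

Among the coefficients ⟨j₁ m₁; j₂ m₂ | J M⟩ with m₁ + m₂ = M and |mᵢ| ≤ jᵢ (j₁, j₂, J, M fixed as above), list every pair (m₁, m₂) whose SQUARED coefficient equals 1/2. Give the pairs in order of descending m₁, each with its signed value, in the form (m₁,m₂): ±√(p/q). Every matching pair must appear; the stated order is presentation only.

(1,1): +√(1/2)

Admissible pairs with m₁+m₂ = M = 2: (0,2), (1,1), (2,0), (3,-1)
  (m₁,m₂)=(3,-1): CG² = 1/30, CG = +√(1/30)
  (m₁,m₂)=(2,0): CG² = 3/10, CG = +√(3/10)
  (m₁,m₂)=(1,1): CG² = 1/2, CG = +√(1/2)   ← matches the target
  (m₁,m₂)=(0,2): CG² = 1/6, CG = +√(1/6)
Pairs with CG² = 1/2: (1,1): +√(1/2)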